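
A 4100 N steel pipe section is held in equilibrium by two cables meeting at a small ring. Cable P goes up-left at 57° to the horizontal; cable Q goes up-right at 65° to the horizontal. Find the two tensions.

T_P = 2043 N, T_Q = 2633 N

ΣF_x = 0: −T_P·cos57° + T_Q·cos65° = 0 → T_Q = 1.28873·T_P.
ΣF_y = 0: T_P·sin57° + T_Q·sin65° = 4100.
Substitute: T_P·(0.838671 + 1.28873·0.906308) = 4100 → T_P = 2043.2 ≈ 2043 N.
Then T_Q = 1.28873 × 2043.2 = 2633 N.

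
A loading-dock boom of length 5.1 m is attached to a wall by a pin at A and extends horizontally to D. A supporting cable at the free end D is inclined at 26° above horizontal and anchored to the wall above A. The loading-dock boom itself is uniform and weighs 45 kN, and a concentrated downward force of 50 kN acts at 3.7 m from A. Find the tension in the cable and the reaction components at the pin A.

ΣM about A: T·sin26°·5.1 − 45·2.55 − 50·3.7 = 0 → T = 299.75/(5.1·0.438371) = 134.075 ≈ 134.1 kN.
ΣF_x = 0: A_x − T·cos26° = 0 → A_x = 134.075 × 0.898794 = 120.5 kN.
ΣF_y = 0: A_y + T·sin26° − 45 − 50 = 0 → A_y = 95 − 134.075 × 0.438371 = 36.23 kN.

T = 134.1 kN, A_x = 120.5 kN, A_y = 36.23 kN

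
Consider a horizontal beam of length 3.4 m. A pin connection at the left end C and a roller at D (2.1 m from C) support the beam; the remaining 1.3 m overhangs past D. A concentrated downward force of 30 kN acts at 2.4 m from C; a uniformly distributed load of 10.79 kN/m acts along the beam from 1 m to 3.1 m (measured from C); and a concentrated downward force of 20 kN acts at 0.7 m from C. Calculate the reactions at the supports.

C_x = 0, C_y = 9.587 kN, D_y = 63.07 kN

Resultant of the distributed load: 10.79 × 2.1 = 22.659 kN at 2.05 m from C.
Taking moments about C: D_y·2.1 − 30·2.4 − (10.79·2.1)·2.05 − 20·0.7 = 0 → D_y = 132.45095/2.1 = 63.0719 ≈ 63.07 kN.
ΣF_y = 0: C_y + 63.0719 − 30 − 10.79·2.1 − 20 = 0 → C_y = 9.587 kN.
ΣF_x = 0: no horizontal applied forces, so C_x = 0.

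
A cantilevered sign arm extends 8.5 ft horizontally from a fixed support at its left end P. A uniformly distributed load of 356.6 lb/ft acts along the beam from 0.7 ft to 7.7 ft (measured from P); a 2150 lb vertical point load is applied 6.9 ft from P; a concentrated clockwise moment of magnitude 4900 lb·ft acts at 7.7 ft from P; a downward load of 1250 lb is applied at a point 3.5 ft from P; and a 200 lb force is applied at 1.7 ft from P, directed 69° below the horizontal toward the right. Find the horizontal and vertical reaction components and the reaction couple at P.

Resultant of the distributed load: 356.6 × 7 = 2496.2 lb at 4.2 ft from P.
ΣF_x = 0: P_x + 200·cos69° = 0 → P_x = -71.67 lb.
ΣF_y = 0: P_y − 356.6·7 − 2150 − 1250 − 200·sin69° = 0 → P_y = 6083 lb.
ΣM about P: M_P − (356.6·7)·4.2 − 2150·6.9 − 4900 − 1250·3.5 − 200·sin69°·1.7 = 0 → M_P = 34910 lb·ft.

P_x = -71.67 lb, P_y = 6083 lb, M_P = 34910 lb·ft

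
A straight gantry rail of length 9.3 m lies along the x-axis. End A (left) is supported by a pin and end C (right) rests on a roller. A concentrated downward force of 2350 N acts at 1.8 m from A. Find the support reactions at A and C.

ΣM about A: C_y·9.3 − 2350·1.8 = 0 → C_y = 4230/9.3 = 454.839 ≈ 454.8 N.
ΣF_y = 0: A_y + 454.839 − 2350 = 0 → A_y = 1895 N.
ΣF_x = 0: no horizontal applied forces, so A_x = 0.

A_x = 0, A_y = 1895 N, C_y = 454.8 N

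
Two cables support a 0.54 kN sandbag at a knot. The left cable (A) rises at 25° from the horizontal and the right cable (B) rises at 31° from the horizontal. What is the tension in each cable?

T_A = 0.5583 kN, T_B = 0.5903 kN

ΣF_x = 0: −T_A·cos25° + T_B·cos31° = 0 → T_B = 1.05733·T_A.
ΣF_y = 0: T_A·sin25° + T_B·sin31° = 0.54.
Substitute: T_A·(0.422618 + 1.05733·0.515038) = 0.54 → T_A = 0.558322 ≈ 0.5583 kN.
Then T_B = 1.05733 × 0.558322 = 0.5903 kN.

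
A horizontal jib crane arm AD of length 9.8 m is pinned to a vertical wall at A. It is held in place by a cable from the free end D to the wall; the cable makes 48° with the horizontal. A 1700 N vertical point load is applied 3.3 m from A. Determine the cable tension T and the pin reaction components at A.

ΣM about A: T·sin48°·9.8 − 1700·3.3 = 0 → T = 5610/(9.8·0.743145) = 770.306 ≈ 770.3 N.
ΣF_x = 0: A_x − T·cos48° = 0 → A_x = 770.306 × 0.669131 = 515.4 N.
ΣF_y = 0: A_y + T·sin48° − 1700 = 0 → A_y = 1700 − 770.306 × 0.743145 = 1128 N.

T = 770.3 N, A_x = 515.4 N, A_y = 1128 N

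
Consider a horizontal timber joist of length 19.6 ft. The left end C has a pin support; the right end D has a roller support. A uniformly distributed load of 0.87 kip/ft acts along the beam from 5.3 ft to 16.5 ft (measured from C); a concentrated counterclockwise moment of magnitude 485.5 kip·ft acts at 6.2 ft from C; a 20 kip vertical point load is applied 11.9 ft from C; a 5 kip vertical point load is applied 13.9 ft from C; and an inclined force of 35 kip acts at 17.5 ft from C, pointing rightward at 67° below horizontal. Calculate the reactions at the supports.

Resultant of the distributed load: 0.87 × 11.2 = 9.744 kip at 10.9 ft from C.
Taking moments about C: D_y·19.6 − (0.87·11.2)·10.9 + 485.5 − 20·11.9 − 5·13.9 − 35·sin67°·17.5 = 0 → D_y = 492.019/19.6 = 25.103 ≈ 25.10 kip.
ΣF_y = 0: C_y + 25.103 − 0.87·11.2 − 20 − 5 − 35·sin67° = 0 → C_y = 41.86 kip.
ΣF_x = 0: C_x + 35·cos67° = 0 → C_x = -13.68 kip.

C_x = -13.68 kip, C_y = 41.86 kip, D_y = 25.10 kip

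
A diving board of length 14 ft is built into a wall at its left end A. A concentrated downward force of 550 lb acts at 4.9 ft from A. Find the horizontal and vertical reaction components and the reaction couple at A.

ΣF_x = 0: A_x = 0.
ΣF_y = 0: A_y − 550 = 0 → A_y = 550.0 lb.
ΣM about A: M_A − 550·4.9 = 0 → M_A = 2695 lb·ft.

A_x = 0, A_y = 550.0 lb, M_A = 2695 lb·ft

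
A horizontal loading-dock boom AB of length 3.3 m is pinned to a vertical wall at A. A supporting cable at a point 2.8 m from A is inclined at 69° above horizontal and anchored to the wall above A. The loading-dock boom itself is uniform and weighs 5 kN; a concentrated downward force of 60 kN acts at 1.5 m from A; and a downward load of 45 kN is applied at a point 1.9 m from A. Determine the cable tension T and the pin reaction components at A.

ΣM about A: T·sin69°·2.8 − 5·1.65 − 60·1.5 − 45·1.9 = 0 → T = 183.75/(2.8·0.93358) = 70.2939 ≈ 70.29 kN.
ΣF_x = 0: A_x − T·cos69° = 0 → A_x = 70.2939 × 0.358368 = 25.19 kN.
ΣF_y = 0: A_y + T·sin69° − 5 − 60 − 45 = 0 → A_y = 110 − 70.2939 × 0.93358 = 44.38 kN.

T = 70.29 kN, A_x = 25.19 kN, A_y = 44.38 kN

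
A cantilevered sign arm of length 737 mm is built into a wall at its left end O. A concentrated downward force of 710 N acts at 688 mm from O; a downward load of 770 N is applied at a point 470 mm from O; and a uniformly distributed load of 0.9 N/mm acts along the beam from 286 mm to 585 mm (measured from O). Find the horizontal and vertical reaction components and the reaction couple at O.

O_x = 0, O_y = 1749 N, M_O = 967600 N·mm

Resultant of the distributed load: 0.9 × 299 = 269.1 N at 435.5 mm from O.
ΣF_x = 0: O_x = 0.
ΣF_y = 0: O_y − 710 − 770 − 0.9·299 = 0 → O_y = 1749 N.
ΣM about O: M_O − 710·688 − 770·470 − (0.9·299)·435.5 = 0 → M_O = 967600 N·mm.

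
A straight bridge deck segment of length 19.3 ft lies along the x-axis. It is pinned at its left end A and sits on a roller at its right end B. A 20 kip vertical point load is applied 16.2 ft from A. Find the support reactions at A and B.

A_x = 0, A_y = 3.212 kip, B_y = 16.79 kip

Moments about A: B_y·19.3 − 20·16.2 = 0 → B_y = 324/19.3 = 16.7876 ≈ 16.79 kip.
ΣF_y = 0: A_y + 16.7876 − 20 = 0 → A_y = 3.212 kip.
ΣF_x = 0: no horizontal applied forces, so A_x = 0.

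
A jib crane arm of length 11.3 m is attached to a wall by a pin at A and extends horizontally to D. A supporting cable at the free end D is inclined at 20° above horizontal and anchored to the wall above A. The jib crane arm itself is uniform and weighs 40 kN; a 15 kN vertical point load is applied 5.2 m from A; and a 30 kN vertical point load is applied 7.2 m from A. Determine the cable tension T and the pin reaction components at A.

ΣM about A: T·sin20°·11.3 − 40·5.65 − 15·5.2 − 30·7.2 = 0 → T = 520/(11.3·0.34202) = 134.547 ≈ 134.5 kN.
ΣF_x = 0: A_x − T·cos20° = 0 → A_x = 134.547 × 0.939693 = 126.4 kN.
ΣF_y = 0: A_y + T·sin20° − 40 − 15 − 30 = 0 → A_y = 85 − 134.547 × 0.34202 = 38.98 kN.

T = 134.5 kN, A_x = 126.4 kN, A_y = 38.98 kN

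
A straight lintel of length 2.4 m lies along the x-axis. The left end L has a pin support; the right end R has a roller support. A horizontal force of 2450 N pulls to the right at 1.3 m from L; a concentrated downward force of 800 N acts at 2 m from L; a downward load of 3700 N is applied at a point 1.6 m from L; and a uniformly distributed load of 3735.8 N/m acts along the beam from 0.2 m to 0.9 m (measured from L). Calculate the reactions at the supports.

Resultant of the distributed load: 3735.8 × 0.7 = 2615.06 N at 0.55 m from L.
Moments about L: R_y·2.4 − 800·2 − 3700·1.6 − (3735.8·0.7)·0.55 = 0 → R_y = 8958.283/2.4 = 3732.62 ≈ 3733 N.
ΣF_y = 0: L_y + 3732.62 − 800 − 3700 − 3735.8·0.7 = 0 → L_y = 3382 N.
ΣF_x = 0: L_x + 2450 = 0 → L_x = -2450 N.

L_x = -2450 N, L_y = 3382 N, R_y = 3733 N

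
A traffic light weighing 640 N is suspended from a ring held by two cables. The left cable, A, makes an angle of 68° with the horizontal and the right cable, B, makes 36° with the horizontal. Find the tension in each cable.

T_A = 533.6 N, T_B = 247.1 N

ΣF_x = 0: −T_A·cos68° + T_B·cos36° = 0 → T_B = 0.463039·T_A.
ΣF_y = 0: T_A·sin68° + T_B·sin36° = 640.
Substitute: T_A·(0.927184 + 0.463039·0.587785) = 640 → T_A = 533.622 ≈ 533.6 N.
Then T_B = 0.463039 × 533.622 = 247.1 N.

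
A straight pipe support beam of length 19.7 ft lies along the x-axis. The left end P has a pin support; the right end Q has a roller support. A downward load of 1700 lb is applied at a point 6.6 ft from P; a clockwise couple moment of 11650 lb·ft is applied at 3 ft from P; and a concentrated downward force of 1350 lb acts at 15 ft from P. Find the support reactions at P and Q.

P_x = 0, P_y = 861.2 lb, Q_y = 2189 lb

Taking moments about P: Q_y·19.7 − 1700·6.6 − 11650 − 1350·15 = 0 → Q_y = 43120/19.7 = 2188.83 ≈ 2189 lb.
ΣF_y = 0: P_y + 2188.83 − 1700 − 1350 = 0 → P_y = 861.2 lb.
ΣF_x = 0: no horizontal applied forces, so P_x = 0.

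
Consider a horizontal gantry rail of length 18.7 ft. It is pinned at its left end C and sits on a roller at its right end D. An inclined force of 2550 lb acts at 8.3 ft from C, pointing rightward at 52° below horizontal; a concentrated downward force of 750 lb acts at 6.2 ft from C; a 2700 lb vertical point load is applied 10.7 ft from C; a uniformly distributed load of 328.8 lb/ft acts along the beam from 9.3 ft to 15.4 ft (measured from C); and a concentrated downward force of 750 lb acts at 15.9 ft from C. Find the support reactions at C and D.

Resultant of the distributed load: 328.8 × 6.1 = 2005.68 lb at 12.35 ft from C.
Moments about C: D_y·18.7 − 2550·sin52°·8.3 − 750·6.2 − 2700·10.7 − (328.8·6.1)·12.35 − 750·15.9 = 0 → D_y = 86913.4/18.7 = 4647.78 ≈ 4648 lb.
ΣF_y = 0: C_y + 4647.78 − 2550·sin52° − 750 − 2700 − 328.8·6.1 − 750 = 0 → C_y = 3567 lb.
ΣF_x = 0: C_x + 2550·cos52° = 0 → C_x = -1570 lb.

C_x = -1570 lb, C_y = 3567 lb, D_y = 4648 lb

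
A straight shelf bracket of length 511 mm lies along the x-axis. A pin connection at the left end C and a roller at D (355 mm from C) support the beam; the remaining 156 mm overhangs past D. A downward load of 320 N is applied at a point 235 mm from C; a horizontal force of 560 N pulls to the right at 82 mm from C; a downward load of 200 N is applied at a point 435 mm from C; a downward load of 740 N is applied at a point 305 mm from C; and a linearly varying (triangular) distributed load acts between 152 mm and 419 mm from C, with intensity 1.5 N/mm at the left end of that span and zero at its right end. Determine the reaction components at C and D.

C_x = -560.0 N, C_y = 231.6 N, D_y = 1229 N

Resultant of the triangular load: ½ × 1.5 × 267 = 200.25 N, acting at 241 mm from C (one-third of the span from the peak).
Taking moments about C: D_y·355 − 320·235 − 200·435 − 740·305 − (½·1.5·267)·241 = 0 → D_y = 436160.25/355 = 1228.62 ≈ 1229 N.
ΣF_y = 0: C_y + 1228.62 − 320 − 200 − 740 − ½·1.5·267 = 0 → C_y = 231.6 N.
ΣF_x = 0: C_x + 560 = 0 → C_x = -560.0 N.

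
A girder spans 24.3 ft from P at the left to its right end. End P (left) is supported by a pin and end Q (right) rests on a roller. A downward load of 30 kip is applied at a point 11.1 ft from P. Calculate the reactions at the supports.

P_x = 0, P_y = 16.30 kip, Q_y = 13.70 kip

Moments about P: Q_y·24.3 − 30·11.1 = 0 → Q_y = 333/24.3 = 13.7037 ≈ 13.70 kip.
ΣF_y = 0: P_y + 13.7037 − 30 = 0 → P_y = 16.30 kip.
ΣF_x = 0: no horizontal applied forces, so P_x = 0.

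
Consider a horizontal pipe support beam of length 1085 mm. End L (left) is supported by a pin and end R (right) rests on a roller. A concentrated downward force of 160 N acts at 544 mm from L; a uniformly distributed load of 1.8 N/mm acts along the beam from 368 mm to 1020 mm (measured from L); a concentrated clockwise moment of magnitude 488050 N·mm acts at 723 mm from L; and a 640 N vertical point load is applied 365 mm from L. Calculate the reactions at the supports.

L_x = 0, L_y = 477.6 N, R_y = 1496 N

Resultant of the distributed load: 1.8 × 652 = 1173.6 N at 694 mm from L.
Moments about L: R_y·1085 − 160·544 − (1.8·652)·694 − 488050 − 640·365 = 0 → R_y = 1623168.4/1085 = 1496.01 ≈ 1496 N.
ΣF_y = 0: L_y + 1496.01 − 160 − 1.8·652 − 640 = 0 → L_y = 477.6 N.
ΣF_x = 0: no horizontal applied forces, so L_x = 0.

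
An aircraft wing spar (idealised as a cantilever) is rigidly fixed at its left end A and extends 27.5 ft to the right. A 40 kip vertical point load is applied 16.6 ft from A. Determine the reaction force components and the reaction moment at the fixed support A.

ΣF_x = 0: A_x = 0.
ΣF_y = 0: A_y − 40 = 0 → A_y = 40.00 kip.
ΣM about A: M_A − 40·16.6 = 0 → M_A = 664.0 kip·ft.

A_x = 0, A_y = 40.00 kip, M_A = 664.0 kip·ft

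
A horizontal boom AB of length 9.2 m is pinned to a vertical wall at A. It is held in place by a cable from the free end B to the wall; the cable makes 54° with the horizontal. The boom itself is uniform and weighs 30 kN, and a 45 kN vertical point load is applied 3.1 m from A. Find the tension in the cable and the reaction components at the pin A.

ΣM about A: T·sin54°·9.2 − 30·4.6 − 45·3.1 = 0 → T = 277.5/(9.2·0.809017) = 37.2836 ≈ 37.28 kN.
ΣF_x = 0: A_x − T·cos54° = 0 → A_x = 37.2836 × 0.587785 = 21.91 kN.
ΣF_y = 0: A_y + T·sin54° − 30 − 45 = 0 → A_y = 75 − 37.2836 × 0.809017 = 44.84 kN.

T = 37.28 kN, A_x = 21.91 kN, A_y = 44.84 kN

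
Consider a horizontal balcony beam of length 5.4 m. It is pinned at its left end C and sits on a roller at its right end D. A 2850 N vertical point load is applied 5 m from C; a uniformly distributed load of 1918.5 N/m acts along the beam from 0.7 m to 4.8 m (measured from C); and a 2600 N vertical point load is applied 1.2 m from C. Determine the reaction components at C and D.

C_x = 0, C_y = 6093 N, D_y = 7222 N

Resultant of the distributed load: 1918.5 × 4.1 = 7865.85 N at 2.75 m from C.
Taking moments about C: D_y·5.4 − 2850·5 − (1918.5·4.1)·2.75 − 2600·1.2 = 0 → D_y = 39001.0875/5.4 = 7222.42 ≈ 7222 N.
ΣF_y = 0: C_y + 7222.42 − 2850 − 1918.5·4.1 − 2600 = 0 → C_y = 6093 N.
ΣF_x = 0: no horizontal applied forces, so C_x = 0.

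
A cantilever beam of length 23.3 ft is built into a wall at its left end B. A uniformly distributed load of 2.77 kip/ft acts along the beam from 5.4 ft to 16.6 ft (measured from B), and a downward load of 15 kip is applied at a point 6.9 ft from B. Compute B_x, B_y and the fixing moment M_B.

B_x = 0, B_y = 46.02 kip, M_B = 444.8 kip·ft

Resultant of the distributed load: 2.77 × 11.2 = 31.024 kip at 11 ft from B.
ΣF_x = 0: B_x = 0.
ΣF_y = 0: B_y − 2.77·11.2 − 15 = 0 → B_y = 46.02 kip.
ΣM about B: M_B − (2.77·11.2)·11 − 15·6.9 = 0 → M_B = 444.8 kip·ft.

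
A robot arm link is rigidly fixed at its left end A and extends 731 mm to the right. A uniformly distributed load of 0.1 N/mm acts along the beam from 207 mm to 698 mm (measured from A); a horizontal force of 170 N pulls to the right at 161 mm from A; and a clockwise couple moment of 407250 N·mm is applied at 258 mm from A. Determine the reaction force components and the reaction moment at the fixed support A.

A_x = -170.0 N, A_y = 49.10 N, M_A = 429500 N·mm

Resultant of the distributed load: 0.1 × 491 = 49.1 N at 452.5 mm from A.
ΣF_x = 0: A_x + 170 = 0 → A_x = -170.0 N.
ΣF_y = 0: A_y − 0.1·491 = 0 → A_y = 49.10 N.
ΣM about A: M_A − (0.1·491)·452.5 − 407250 = 0 → M_A = 429500 N·mm.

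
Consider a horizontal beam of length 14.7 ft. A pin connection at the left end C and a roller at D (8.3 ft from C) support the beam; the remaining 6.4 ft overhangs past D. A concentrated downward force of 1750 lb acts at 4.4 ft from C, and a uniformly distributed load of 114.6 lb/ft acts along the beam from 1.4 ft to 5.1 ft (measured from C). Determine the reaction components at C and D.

Resultant of the distributed load: 114.6 × 3.7 = 424.02 lb at 3.25 ft from C.
Taking moments about C: D_y·8.3 − 1750·4.4 − (114.6·3.7)·3.25 = 0 → D_y = 9078.065/8.3 = 1093.74 ≈ 1094 lb.
ΣF_y = 0: C_y + 1093.74 − 1750 − 114.6·3.7 = 0 → C_y = 1080 lb.
ΣF_x = 0: no horizontal applied forces, so C_x = 0.

C_x = 0, C_y = 1080 lb, D_y = 1094 lb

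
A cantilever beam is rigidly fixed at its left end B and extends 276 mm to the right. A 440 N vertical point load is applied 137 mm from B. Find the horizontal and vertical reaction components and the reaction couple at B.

ΣF_x = 0: B_x = 0.
ΣF_y = 0: B_y − 440 = 0 → B_y = 440.0 N.
ΣM about B: M_B − 440·137 = 0 → M_B = 60280 N·mm.

B_x = 0, B_y = 440.0 N, M_B = 60280 N·mm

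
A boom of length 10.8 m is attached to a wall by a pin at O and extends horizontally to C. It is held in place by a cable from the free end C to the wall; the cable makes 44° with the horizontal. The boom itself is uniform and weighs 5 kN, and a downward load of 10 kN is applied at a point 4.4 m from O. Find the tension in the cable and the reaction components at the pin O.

T = 9.464 kN, O_x = 6.808 kN, O_y = 8.426 kN

ΣM about O: T·sin44°·10.8 − 5·5.4 − 10·4.4 = 0 → T = 71/(10.8·0.694658) = 9.46376 ≈ 9.464 kN.
ΣF_x = 0: O_x − T·cos44° = 0 → O_x = 9.46376 × 0.71934 = 6.808 kN.
ΣF_y = 0: O_y + T·sin44° − 5 − 10 = 0 → O_y = 15 − 9.46376 × 0.694658 = 8.426 kN.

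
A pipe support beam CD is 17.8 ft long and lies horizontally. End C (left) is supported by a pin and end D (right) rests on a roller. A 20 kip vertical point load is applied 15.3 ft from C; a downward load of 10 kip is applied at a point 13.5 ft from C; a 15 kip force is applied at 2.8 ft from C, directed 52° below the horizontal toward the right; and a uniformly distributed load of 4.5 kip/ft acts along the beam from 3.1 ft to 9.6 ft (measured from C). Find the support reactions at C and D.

Resultant of the distributed load: 4.5 × 6.5 = 29.25 kip at 6.35 ft from C.
ΣM about C: D_y·17.8 − 20·15.3 − 10·13.5 − 15·sin52°·2.8 − (4.5·6.5)·6.35 = 0 → D_y = 659.834/17.8 = 37.0693 ≈ 37.07 kip.
ΣF_y = 0: C_y + 37.0693 − 20 − 10 − 15·sin52° − 4.5·6.5 = 0 → C_y = 34.00 kip.
ΣF_x = 0: C_x + 15·cos52° = 0 → C_x = -9.235 kip.

C_x = -9.235 kip, C_y = 34.00 kip, D_y = 37.07 kip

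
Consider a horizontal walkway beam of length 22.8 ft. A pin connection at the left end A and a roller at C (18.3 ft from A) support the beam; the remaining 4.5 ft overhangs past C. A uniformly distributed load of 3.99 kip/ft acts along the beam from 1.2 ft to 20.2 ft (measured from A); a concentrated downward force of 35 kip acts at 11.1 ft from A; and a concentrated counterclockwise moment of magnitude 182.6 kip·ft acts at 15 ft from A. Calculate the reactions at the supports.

Resultant of the distributed load: 3.99 × 19 = 75.81 kip at 10.7 ft from A.
Taking moments about A: C_y·18.3 − (3.99·19)·10.7 − 35·11.1 + 182.6 = 0 → C_y = 1017.067/18.3 = 55.5774 ≈ 55.58 kip.
ΣF_y = 0: A_y + 55.5774 − 3.99·19 − 35 = 0 → A_y = 55.23 kip.
ΣF_x = 0: no horizontal applied forces, so A_x = 0.

A_x = 0, A_y = 55.23 kip, C_y = 55.58 kip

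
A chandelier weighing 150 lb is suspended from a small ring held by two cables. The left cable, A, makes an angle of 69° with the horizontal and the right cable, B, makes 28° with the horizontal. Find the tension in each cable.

ΣF_x = 0: −T_A·cos69° + T_B·cos28° = 0 → T_B = 0.405877·T_A.
ΣF_y = 0: T_A·sin69° + T_B·sin28° = 150.
Substitute: T_A·(0.93358 + 0.405877·0.469472) = 150 → T_A = 133.437 ≈ 133.4 lb.
Then T_B = 0.405877 × 133.437 = 54.16 lb.

T_A = 133.4 lb, T_B = 54.16 lb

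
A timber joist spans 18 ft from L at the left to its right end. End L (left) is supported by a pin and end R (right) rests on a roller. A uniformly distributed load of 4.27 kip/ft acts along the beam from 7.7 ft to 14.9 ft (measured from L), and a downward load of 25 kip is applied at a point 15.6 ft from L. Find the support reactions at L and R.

Resultant of the distributed load: 4.27 × 7.2 = 30.744 kip at 11.3 ft from L.
Taking moments about L: R_y·18 − (4.27·7.2)·11.3 − 25·15.6 = 0 → R_y = 737.4072/18 = 40.9671 ≈ 40.97 kip.
ΣF_y = 0: L_y + 40.9671 − 4.27·7.2 − 25 = 0 → L_y = 14.78 kip.
ΣF_x = 0: no horizontal applied forces, so L_x = 0.

L_x = 0, L_y = 14.78 kip, R_y = 40.97 kip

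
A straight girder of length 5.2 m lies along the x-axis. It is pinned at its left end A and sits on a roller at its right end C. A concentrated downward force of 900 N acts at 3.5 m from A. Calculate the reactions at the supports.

Taking moments about A: C_y·5.2 − 900·3.5 = 0 → C_y = 3150/5.2 = 605.769 ≈ 605.8 N.
ΣF_y = 0: A_y + 605.769 − 900 = 0 → A_y = 294.2 N.
ΣF_x = 0: no horizontal applied forces, so A_x = 0.

A_x = 0, A_y = 294.2 N, C_y = 605.8 N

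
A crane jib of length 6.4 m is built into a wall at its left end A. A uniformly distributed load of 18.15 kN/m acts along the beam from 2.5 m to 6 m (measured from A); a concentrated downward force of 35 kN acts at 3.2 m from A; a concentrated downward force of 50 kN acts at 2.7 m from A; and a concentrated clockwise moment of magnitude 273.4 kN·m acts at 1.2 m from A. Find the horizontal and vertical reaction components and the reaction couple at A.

A_x = 0, A_y = 148.5 kN, M_A = 790.4 kN·m

Resultant of the distributed load: 18.15 × 3.5 = 63.525 kN at 4.25 m from A.
ΣF_x = 0: A_x = 0.
ΣF_y = 0: A_y − 18.15·3.5 − 35 − 50 = 0 → A_y = 148.5 kN.
ΣM about A: M_A − (18.15·3.5)·4.25 − 35·3.2 − 50·2.7 − 273.4 = 0 → M_A = 790.4 kN·m.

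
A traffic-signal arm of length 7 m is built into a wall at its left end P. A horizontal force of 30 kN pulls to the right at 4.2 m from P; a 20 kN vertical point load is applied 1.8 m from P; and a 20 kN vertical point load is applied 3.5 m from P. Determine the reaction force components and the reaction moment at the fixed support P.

ΣF_x = 0: P_x + 30 = 0 → P_x = -30.00 kN.
ΣF_y = 0: P_y − 20 − 20 = 0 → P_y = 40.00 kN.
ΣM about P: M_P − 20·1.8 − 20·3.5 = 0 → M_P = 106.0 kN·m.

P_x = -30.00 kN, P_y = 40.00 kN, M_P = 106.0 kN·m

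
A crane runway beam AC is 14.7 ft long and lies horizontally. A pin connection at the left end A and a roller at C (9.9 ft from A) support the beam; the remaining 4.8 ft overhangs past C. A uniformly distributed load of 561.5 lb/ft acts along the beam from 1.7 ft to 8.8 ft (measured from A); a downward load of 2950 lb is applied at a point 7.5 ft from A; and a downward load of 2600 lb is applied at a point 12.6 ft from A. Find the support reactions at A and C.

Resultant of the distributed load: 561.5 × 7.1 = 3986.65 lb at 5.25 ft from A.
Moments about A: C_y·9.9 − (561.5·7.1)·5.25 − 2950·7.5 − 2600·12.6 = 0 → C_y = 75814.9125/9.9 = 7658.07 ≈ 7658 lb.
ΣF_y = 0: A_y + 7658.07 − 561.5·7.1 − 2950 − 2600 = 0 → A_y = 1879 lb.
ΣF_x = 0: no horizontal applied forces, so A_x = 0.

A_x = 0, A_y = 1879 lb, C_y = 7658 lb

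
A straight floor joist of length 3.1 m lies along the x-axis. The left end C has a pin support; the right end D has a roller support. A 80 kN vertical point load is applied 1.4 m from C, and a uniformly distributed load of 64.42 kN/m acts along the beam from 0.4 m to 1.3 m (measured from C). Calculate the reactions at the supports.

Resultant of the distributed load: 64.42 × 0.9 = 57.978 kN at 0.85 m from C.
Moments about C: D_y·3.1 − 80·1.4 − (64.42·0.9)·0.85 = 0 → D_y = 161.2813/3.1 = 52.0262 ≈ 52.03 kN.
ΣF_y = 0: C_y + 52.0262 − 80 − 64.42·0.9 = 0 → C_y = 85.95 kN.
ΣF_x = 0: no horizontal applied forces, so C_x = 0.

C_x = 0, C_y = 85.95 kN, D_y = 52.03 kN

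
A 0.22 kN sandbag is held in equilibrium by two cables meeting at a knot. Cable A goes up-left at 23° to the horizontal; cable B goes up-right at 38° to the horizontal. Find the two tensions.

ΣF_x = 0: −T_A·cos23° + T_B·cos38° = 0 → T_B = 1.16814·T_A.
ΣF_y = 0: T_A·sin23° + T_B·sin38° = 0.22.
Substitute: T_A·(0.390731 + 1.16814·0.615661) = 0.22 → T_A = 0.198214 ≈ 0.1982 kN.
Then T_B = 1.16814 × 0.198214 = 0.2315 kN.

T_A = 0.1982 kN, T_B = 0.2315 kN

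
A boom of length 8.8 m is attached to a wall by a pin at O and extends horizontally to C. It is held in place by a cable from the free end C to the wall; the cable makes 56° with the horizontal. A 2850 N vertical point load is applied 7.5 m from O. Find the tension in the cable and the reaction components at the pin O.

ΣM about O: T·sin56°·8.8 − 2850·7.5 = 0 → T = 21375/(8.8·0.829038) = 2929.87 ≈ 2930 N.
ΣF_x = 0: O_x − T·cos56° = 0 → O_x = 2929.87 × 0.559193 = 1638 N.
ΣF_y = 0: O_y + T·sin56° − 2850 = 0 → O_y = 2850 − 2929.87 × 0.829038 = 421.0 N.

T = 2930 N, O_x = 1638 N, O_y = 421.0 N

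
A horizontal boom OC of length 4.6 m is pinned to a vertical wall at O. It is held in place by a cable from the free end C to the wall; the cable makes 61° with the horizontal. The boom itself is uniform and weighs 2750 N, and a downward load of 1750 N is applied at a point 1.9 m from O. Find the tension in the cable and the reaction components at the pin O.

ΣM about O: T·sin61°·4.6 − 2750·2.3 − 1750·1.9 = 0 → T = 9650/(4.6·0.87462) = 2398.56 ≈ 2399 N.
ΣF_x = 0: O_x − T·cos61° = 0 → O_x = 2398.56 × 0.48481 = 1163 N.
ΣF_y = 0: O_y + T·sin61° − 2750 − 1750 = 0 → O_y = 4500 − 2398.56 × 0.87462 = 2402 N.

T = 2399 N, O_x = 1163 N, O_y = 2402 N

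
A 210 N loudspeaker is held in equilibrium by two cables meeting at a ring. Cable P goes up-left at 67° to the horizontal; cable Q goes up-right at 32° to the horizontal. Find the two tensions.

T_P = 180.3 N, T_Q = 83.08 N

ΣF_x = 0: −T_P·cos67° + T_Q·cos32° = 0 → T_Q = 0.460742·T_P.
ΣF_y = 0: T_P·sin67° + T_Q·sin32° = 210.
Substitute: T_P·(0.920505 + 0.460742·0.529919) = 210 → T_P = 180.31 ≈ 180.3 N.
Then T_Q = 0.460742 × 180.31 = 83.08 N.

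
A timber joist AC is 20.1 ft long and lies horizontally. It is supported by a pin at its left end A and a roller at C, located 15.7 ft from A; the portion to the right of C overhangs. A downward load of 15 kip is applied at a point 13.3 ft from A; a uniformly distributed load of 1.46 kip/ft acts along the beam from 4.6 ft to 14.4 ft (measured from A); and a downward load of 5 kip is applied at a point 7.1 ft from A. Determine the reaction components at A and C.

Resultant of the distributed load: 1.46 × 9.8 = 14.308 kip at 9.5 ft from A.
ΣM about A: C_y·15.7 − 15·13.3 − (1.46·9.8)·9.5 − 5·7.1 = 0 → C_y = 370.926/15.7 = 23.6259 ≈ 23.63 kip.
ΣF_y = 0: A_y + 23.6259 − 15 − 1.46·9.8 − 5 = 0 → A_y = 10.68 kip.
ΣF_x = 0: no horizontal applied forces, so A_x = 0.

A_x = 0, A_y = 10.68 kip, C_y = 23.63 kip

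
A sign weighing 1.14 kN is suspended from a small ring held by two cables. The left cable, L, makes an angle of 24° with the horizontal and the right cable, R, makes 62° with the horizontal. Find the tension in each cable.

T_L = 0.5365 kN, T_R = 1.044 kN

ΣF_x = 0: −T_L·cos24° + T_R·cos62° = 0 → T_R = 1.9459·T_L.
ΣF_y = 0: T_L·sin24° + T_R·sin62° = 1.14.
Substitute: T_L·(0.406737 + 1.9459·0.882948) = 1.14 → T_L = 0.536505 ≈ 0.5365 kN.
Then T_R = 1.9459 × 0.536505 = 1.044 kN.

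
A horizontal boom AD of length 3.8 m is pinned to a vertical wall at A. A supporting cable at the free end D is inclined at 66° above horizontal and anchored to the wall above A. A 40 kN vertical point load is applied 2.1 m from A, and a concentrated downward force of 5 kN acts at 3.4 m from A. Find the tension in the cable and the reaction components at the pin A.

ΣM about A: T·sin66°·3.8 − 40·2.1 − 5·3.4 = 0 → T = 101/(3.8·0.913545) = 29.0943 ≈ 29.09 kN.
ΣF_x = 0: A_x − T·cos66° = 0 → A_x = 29.0943 × 0.406737 = 11.83 kN.
ΣF_y = 0: A_y + T·sin66° − 40 − 5 = 0 → A_y = 45 − 29.0943 × 0.913545 = 18.42 kN.

T = 29.09 kN, A_x = 11.83 kN, A_y = 18.42 kN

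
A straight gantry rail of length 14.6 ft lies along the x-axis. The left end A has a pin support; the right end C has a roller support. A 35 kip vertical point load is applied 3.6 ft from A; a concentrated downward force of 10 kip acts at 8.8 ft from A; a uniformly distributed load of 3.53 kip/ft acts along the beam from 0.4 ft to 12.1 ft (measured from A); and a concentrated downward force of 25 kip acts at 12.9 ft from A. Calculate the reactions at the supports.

A_x = 0, A_y = 56.87 kip, C_y = 54.43 kip

Resultant of the distributed load: 3.53 × 11.7 = 41.301 kip at 6.25 ft from A.
Taking moments about A: C_y·14.6 − 35·3.6 − 10·8.8 − (3.53·11.7)·6.25 − 25·12.9 = 0 → C_y = 794.63125/14.6 = 54.4268 ≈ 54.43 kip.
ΣF_y = 0: A_y + 54.4268 − 35 − 10 − 3.53·11.7 − 25 = 0 → A_y = 56.87 kip.
ΣF_x = 0: no horizontal applied forces, so A_x = 0.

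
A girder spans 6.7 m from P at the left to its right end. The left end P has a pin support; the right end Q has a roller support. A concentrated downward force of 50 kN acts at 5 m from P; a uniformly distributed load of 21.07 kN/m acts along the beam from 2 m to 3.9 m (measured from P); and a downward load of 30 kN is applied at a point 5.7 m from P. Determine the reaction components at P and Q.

Resultant of the distributed load: 21.07 × 1.9 = 40.033 kN at 2.95 m from P.
Taking moments about P: Q_y·6.7 − 50·5 − (21.07·1.9)·2.95 − 30·5.7 = 0 → Q_y = 539.09735/6.7 = 80.4623 ≈ 80.46 kN.
ΣF_y = 0: P_y + 80.4623 − 50 − 21.07·1.9 − 30 = 0 → P_y = 39.57 kN.
ΣF_x = 0: no horizontal applied forces, so P_x = 0.

P_x = 0, P_y = 39.57 kN, Q_y = 80.46 kN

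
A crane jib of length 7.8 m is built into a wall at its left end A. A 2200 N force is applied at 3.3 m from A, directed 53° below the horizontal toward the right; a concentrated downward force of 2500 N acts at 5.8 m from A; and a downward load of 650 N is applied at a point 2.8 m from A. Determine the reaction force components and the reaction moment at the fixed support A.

A_x = -1324 N, A_y = 4907 N, M_A = 22120 N·m

ΣF_x = 0: A_x + 2200·cos53° = 0 → A_x = -1324 N.
ΣF_y = 0: A_y − 2200·sin53° − 2500 − 650 = 0 → A_y = 4907 N.
ΣM about A: M_A − 2200·sin53°·3.3 − 2500·5.8 − 650·2.8 = 0 → M_A = 22120 N·m.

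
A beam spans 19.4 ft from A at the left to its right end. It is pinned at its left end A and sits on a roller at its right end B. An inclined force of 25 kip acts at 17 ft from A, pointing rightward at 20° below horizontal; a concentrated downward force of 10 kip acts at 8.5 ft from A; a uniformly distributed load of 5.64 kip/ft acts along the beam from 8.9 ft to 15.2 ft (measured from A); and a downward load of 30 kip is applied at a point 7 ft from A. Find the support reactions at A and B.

A_x = -23.49 kip, A_y = 39.31 kip, B_y = 44.77 kip

Resultant of the distributed load: 5.64 × 6.3 = 35.532 kip at 12.05 ft from A.
ΣM about A: B_y·19.4 − 25·sin20°·17 − 10·8.5 − (5.64·6.3)·12.05 − 30·7 = 0 → B_y = 868.519/19.4 = 44.769 ≈ 44.77 kip.
ΣF_y = 0: A_y + 44.769 − 25·sin20° − 10 − 5.64·6.3 − 30 = 0 → A_y = 39.31 kip.
ΣF_x = 0: A_x + 25·cos20° = 0 → A_x = -23.49 kip.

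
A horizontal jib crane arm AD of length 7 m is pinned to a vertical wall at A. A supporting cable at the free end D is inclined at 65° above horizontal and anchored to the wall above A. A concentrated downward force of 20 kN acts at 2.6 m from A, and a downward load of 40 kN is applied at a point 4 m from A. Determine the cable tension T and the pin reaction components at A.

T = 33.42 kN, A_x = 14.12 kN, A_y = 29.71 kN

ΣM about A: T·sin65°·7 − 20·2.6 − 40·4 = 0 → T = 212/(7·0.906308) = 33.4166 ≈ 33.42 kN.
ΣF_x = 0: A_x − T·cos65° = 0 → A_x = 33.4166 × 0.422618 = 14.12 kN.
ΣF_y = 0: A_y + T·sin65° − 20 − 40 = 0 → A_y = 60 − 33.4166 × 0.906308 = 29.71 kN.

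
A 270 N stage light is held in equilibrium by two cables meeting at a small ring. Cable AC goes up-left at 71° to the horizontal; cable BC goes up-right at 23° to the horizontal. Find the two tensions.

T_AC = 249.1 N, T_BC = 88.12 N

ΣF_x = 0: −T_AC·cos71° + T_BC·cos23° = 0 → T_BC = 0.353684·T_AC.
ΣF_y = 0: T_AC·sin71° + T_BC·sin23° = 270.
Substitute: T_AC·(0.945519 + 0.353684·0.390731) = 270 → T_AC = 249.143 ≈ 249.1 N.
Then T_BC = 0.353684 × 249.143 = 88.12 N.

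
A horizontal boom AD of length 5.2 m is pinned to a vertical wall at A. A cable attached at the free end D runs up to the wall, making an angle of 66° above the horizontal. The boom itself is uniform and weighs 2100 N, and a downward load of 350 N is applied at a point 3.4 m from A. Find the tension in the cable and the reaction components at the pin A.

T = 1400 N, A_x = 569.4 N, A_y = 1171 N

ΣM about A: T·sin66°·5.2 − 2100·2.6 − 350·3.4 = 0 → T = 6650/(5.2·0.913545) = 1399.87 ≈ 1400 N.
ΣF_x = 0: A_x − T·cos66° = 0 → A_x = 1399.87 × 0.406737 = 569.4 N.
ΣF_y = 0: A_y + T·sin66° − 2100 − 350 = 0 → A_y = 2450 − 1399.87 × 0.913545 = 1171 N.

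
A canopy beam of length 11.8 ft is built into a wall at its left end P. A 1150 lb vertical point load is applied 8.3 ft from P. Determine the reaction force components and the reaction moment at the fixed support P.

P_x = 0, P_y = 1150 lb, M_P = 9545 lb·ft

ΣF_x = 0: P_x = 0.
ΣF_y = 0: P_y − 1150 = 0 → P_y = 1150 lb.
ΣM about P: M_P − 1150·8.3 = 0 → M_P = 9545 lb·ft.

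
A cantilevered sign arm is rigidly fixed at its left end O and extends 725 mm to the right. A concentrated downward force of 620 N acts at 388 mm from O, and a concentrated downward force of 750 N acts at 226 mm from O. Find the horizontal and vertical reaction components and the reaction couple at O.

O_x = 0, O_y = 1370 N, M_O = 410100 N·mm

ΣF_x = 0: O_x = 0.
ΣF_y = 0: O_y − 620 − 750 = 0 → O_y = 1370 N.
ΣM about O: M_O − 620·388 − 750·226 = 0 → M_O = 410100 N·mm.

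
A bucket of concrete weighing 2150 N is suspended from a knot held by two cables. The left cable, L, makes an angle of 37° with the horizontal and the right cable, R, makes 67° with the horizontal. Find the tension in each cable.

ΣF_x = 0: −T_L·cos37° + T_R·cos67° = 0 → T_R = 2.04395·T_L.
ΣF_y = 0: T_L·sin37° + T_R·sin67° = 2150.
Substitute: T_L·(0.601815 + 2.04395·0.920505) = 2150 → T_L = 865.79 ≈ 865.8 N.
Then T_R = 2.04395 × 865.79 = 1770 N.

T_L = 865.8 N, T_R = 1770 N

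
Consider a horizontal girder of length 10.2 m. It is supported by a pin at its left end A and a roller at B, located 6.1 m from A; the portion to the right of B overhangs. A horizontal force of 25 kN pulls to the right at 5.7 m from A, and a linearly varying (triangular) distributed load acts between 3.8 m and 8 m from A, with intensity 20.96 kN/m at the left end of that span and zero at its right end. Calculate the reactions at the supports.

A_x = -25.00 kN, A_y = 6.494 kN, B_y = 37.52 kN

Resultant of the triangular load: ½ × 20.96 × 4.2 = 44.016 kN, acting at 5.2 m from A (one-third of the span from the peak).
Taking moments about A: B_y·6.1 − (½·20.96·4.2)·5.2 = 0 → B_y = 228.8832/6.1 = 37.5218 ≈ 37.52 kN.
ΣF_y = 0: A_y + 37.5218 − ½·20.96·4.2 = 0 → A_y = 6.494 kN.
ΣF_x = 0: A_x + 25 = 0 → A_x = -25.00 kN.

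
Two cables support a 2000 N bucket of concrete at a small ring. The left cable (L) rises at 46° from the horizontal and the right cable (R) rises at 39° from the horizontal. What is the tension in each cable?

T_L = 1560 N, T_R = 1395 N

ΣF_x = 0: −T_L·cos46° + T_R·cos39° = 0 → T_R = 0.893858·T_L.
ΣF_y = 0: T_L·sin46° + T_R·sin39° = 2000.
Substitute: T_L·(0.71934 + 0.893858·0.62932) = 2000 → T_L = 1560.23 ≈ 1560 N.
Then T_R = 0.893858 × 1560.23 = 1395 N.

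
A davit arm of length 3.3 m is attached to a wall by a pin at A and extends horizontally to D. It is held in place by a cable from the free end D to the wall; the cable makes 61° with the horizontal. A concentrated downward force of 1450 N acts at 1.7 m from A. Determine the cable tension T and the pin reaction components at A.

ΣM about A: T·sin61°·3.3 − 1450·1.7 = 0 → T = 2465/(3.3·0.87462) = 854.051 ≈ 854.1 N.
ΣF_x = 0: A_x − T·cos61° = 0 → A_x = 854.051 × 0.48481 = 414.1 N.
ΣF_y = 0: A_y + T·sin61° − 1450 = 0 → A_y = 1450 − 854.051 × 0.87462 = 703.0 N.

T = 854.1 N, A_x = 414.1 N, A_y = 703.0 N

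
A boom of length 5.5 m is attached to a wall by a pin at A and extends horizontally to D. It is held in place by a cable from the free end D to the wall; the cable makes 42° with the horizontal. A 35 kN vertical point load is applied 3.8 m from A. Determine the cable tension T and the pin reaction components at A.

T = 36.14 kN, A_x = 26.86 kN, A_y = 10.82 kN

ΣM about A: T·sin42°·5.5 − 35·3.8 = 0 → T = 133/(5.5·0.669131) = 36.1391 ≈ 36.14 kN.
ΣF_x = 0: A_x − T·cos42° = 0 → A_x = 36.1391 × 0.743145 = 26.86 kN.
ΣF_y = 0: A_y + T·sin42° − 35 = 0 → A_y = 35 − 36.1391 × 0.669131 = 10.82 kN.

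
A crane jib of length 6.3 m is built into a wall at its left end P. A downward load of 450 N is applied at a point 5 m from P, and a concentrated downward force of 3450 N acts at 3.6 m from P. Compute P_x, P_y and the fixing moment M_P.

ΣF_x = 0: P_x = 0.
ΣF_y = 0: P_y − 450 − 3450 = 0 → P_y = 3900 N.
ΣM about P: M_P − 450·5 − 3450·3.6 = 0 → M_P = 14670 N·m.

P_x = 0, P_y = 3900 N, M_P = 14670 N·m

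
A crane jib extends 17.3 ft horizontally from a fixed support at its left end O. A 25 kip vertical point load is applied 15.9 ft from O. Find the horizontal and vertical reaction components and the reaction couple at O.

O_x = 0, O_y = 25.00 kip, M_O = 397.5 kip·ft

ΣF_x = 0: O_x = 0.
ΣF_y = 0: O_y − 25 = 0 → O_y = 25.00 kip.
ΣM about O: M_O − 25·15.9 = 0 → M_O = 397.5 kip·ft.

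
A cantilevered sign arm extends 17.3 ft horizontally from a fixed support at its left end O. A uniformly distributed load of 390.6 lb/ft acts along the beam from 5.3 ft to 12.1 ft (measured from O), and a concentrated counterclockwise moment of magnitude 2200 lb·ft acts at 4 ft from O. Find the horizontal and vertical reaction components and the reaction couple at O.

O_x = 0, O_y = 2656 lb, M_O = 20910 lb·ft

Resultant of the distributed load: 390.6 × 6.8 = 2656.08 lb at 8.7 ft from O.
ΣF_x = 0: O_x = 0.
ΣF_y = 0: O_y − 390.6·6.8 = 0 → O_y = 2656 lb.
ΣM about O: M_O − (390.6·6.8)·8.7 + 2200 = 0 → M_O = 20910 lb·ft.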